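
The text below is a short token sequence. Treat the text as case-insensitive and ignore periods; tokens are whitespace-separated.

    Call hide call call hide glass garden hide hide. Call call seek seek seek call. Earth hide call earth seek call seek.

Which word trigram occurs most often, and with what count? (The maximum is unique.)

"hide call call", 2 times

Trigram frequencies (highest first):
  hide call call: 2
  call hide call: 1
  call call hide: 1
  call hide glass: 1
  hide glass garden: 1
  glass garden hide: 1
  … (13 more, each ≤ 1)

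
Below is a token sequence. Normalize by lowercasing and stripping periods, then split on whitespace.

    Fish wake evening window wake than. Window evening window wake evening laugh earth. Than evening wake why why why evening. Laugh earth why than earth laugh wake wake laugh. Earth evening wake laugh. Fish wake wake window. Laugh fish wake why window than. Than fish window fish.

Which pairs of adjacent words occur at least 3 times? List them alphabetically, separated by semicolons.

fish wake; laugh earth

Bigram counts meeting the condition (at least 3 times):
  fish wake: 3
  laugh earth: 3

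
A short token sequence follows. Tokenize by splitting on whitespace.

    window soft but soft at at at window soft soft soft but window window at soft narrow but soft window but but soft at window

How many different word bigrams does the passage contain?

16

25 tokens → 24 bigram windows in total.
Repeated bigrams (each contributes count−1 duplicates):
  but soft: 3
  at at: 2
  at window: 2
  soft at: 2
  soft but: 2
  soft soft: 2
  window soft: 2
8 duplicate windows → 24 − 8 = 16 distinct.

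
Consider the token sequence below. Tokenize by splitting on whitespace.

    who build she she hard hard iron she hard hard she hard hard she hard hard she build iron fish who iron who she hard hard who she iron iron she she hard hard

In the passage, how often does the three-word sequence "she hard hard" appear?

Scanning the 32 overlapping trigram windows for "she hard hard":
  position 4–6: she hard hard
  position 8–10: she hard hard
  position 11–13: she hard hard
  position 14–16: she hard hard
  position 24–26: she hard hard
  position 32–34: she hard hard

6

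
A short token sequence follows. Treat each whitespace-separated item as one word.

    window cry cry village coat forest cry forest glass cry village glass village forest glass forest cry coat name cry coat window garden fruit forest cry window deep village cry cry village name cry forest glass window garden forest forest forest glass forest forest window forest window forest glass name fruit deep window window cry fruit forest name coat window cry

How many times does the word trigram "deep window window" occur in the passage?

1

Scanning the 59 overlapping trigram windows for "deep window window":
  position 52–54: deep window window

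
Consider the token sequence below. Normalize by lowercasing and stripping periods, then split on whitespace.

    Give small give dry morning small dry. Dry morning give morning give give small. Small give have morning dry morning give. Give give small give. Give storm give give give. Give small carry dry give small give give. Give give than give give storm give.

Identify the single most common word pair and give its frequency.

Bigram frequencies (highest first):
  give give: 11
  give small: 5
  small give: 4
  dry morning: 3
  morning give: 3
  give storm: 2
  … (15 more, each ≤ 2)

"give give", 11 times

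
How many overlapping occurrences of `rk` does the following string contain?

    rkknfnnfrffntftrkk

2

Sliding a length-2 window over the 18 characters (17 positions):
  position 1–2: rk
  position 16–17: rk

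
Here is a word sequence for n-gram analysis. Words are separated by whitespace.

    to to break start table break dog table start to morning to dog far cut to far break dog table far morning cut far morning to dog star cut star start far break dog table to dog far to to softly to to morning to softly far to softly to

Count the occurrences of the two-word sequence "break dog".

Scanning the 49 overlapping bigram windows for "break dog":
  position 6–7: break dog
  position 18–19: break dog
  position 33–34: break dog

3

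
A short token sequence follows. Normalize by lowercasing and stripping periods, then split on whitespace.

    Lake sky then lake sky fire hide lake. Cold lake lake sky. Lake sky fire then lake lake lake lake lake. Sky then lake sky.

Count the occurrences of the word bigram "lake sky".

Scanning the 24 overlapping bigram windows for "lake sky":
  position 1–2: lake sky
  position 4–5: lake sky
  position 11–12: lake sky
  position 13–14: lake sky
  position 21–22: lake sky
  position 24–25: lake sky

6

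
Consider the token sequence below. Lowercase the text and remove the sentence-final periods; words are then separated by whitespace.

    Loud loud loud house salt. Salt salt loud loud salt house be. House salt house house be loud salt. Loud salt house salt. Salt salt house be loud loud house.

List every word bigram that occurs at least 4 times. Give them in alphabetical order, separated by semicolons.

Bigram counts meeting the condition (at least 4 times):
  loud loud: 4
  salt house: 4
  salt salt: 4

loud loud; salt house; salt salt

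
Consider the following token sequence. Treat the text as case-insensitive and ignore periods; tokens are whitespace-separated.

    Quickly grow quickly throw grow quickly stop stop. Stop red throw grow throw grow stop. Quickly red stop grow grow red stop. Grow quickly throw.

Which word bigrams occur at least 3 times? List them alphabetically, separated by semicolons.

grow quickly; throw grow

Bigram counts meeting the condition (at least 3 times):
  grow quickly: 3
  throw grow: 3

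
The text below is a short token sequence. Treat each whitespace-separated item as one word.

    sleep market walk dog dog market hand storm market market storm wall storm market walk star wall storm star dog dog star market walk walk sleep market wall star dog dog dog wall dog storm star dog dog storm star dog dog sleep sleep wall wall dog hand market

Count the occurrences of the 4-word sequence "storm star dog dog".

3

Scanning the 46 overlapping 4-gram windows for "storm star dog dog":
  position 18–21: storm star dog dog
  position 35–38: storm star dog dog
  position 39–42: storm star dog dog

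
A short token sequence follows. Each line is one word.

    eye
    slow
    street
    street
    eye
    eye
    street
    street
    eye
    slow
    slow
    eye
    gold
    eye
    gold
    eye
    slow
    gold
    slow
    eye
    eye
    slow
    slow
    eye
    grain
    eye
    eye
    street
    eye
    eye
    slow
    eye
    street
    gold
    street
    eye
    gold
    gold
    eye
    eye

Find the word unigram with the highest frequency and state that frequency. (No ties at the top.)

"eye", 18 times

Unigram frequencies (highest first):
  eye: 18
  slow: 8
  street: 7
  gold: 6
  grain: 1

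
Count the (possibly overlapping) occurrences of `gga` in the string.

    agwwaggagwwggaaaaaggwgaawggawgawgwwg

3

Sliding a length-3 window over the 36 characters (34 positions):
  position 6–8: gga
  position 12–14: gga
  position 26–28: gga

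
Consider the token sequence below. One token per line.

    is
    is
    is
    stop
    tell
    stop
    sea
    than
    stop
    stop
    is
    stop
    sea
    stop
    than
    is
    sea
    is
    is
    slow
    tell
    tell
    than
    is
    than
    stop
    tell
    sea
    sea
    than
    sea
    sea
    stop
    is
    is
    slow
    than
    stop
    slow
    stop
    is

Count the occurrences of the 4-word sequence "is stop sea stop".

1

Scanning the 38 overlapping 4-gram windows for "is stop sea stop":
  position 11–14: is stop sea stop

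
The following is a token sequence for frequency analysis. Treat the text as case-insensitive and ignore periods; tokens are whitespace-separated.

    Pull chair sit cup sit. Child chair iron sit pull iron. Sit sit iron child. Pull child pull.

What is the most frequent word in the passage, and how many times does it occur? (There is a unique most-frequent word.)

Unigram frequencies (highest first):
  sit: 5
  pull: 4
  child: 3
  iron: 3
  chair: 2
  cup: 1

"sit", 5 times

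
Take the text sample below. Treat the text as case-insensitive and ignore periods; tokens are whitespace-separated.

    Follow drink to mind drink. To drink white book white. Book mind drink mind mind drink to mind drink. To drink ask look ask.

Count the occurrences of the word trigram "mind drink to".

3

Scanning the 22 overlapping trigram windows for "mind drink to":
  position 4–6: mind drink to
  position 15–17: mind drink to
  position 18–20: mind drink to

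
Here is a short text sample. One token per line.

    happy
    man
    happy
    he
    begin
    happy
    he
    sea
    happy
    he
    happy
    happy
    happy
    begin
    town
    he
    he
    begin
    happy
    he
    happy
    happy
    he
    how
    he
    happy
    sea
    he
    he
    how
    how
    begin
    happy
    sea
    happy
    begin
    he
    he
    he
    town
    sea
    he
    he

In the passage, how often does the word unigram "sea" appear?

Scanning the 43 tokens for "sea":
  position 8: sea
  position 27: sea
  position 34: sea
  position 41: sea

4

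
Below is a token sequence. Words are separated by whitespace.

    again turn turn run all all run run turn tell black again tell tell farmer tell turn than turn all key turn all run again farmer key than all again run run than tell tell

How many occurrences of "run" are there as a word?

6

Scanning the 35 tokens for "run":
  position 4: run
  position 7: run
  position 8: run
  position 24: run
  position 31: run
  position 32: run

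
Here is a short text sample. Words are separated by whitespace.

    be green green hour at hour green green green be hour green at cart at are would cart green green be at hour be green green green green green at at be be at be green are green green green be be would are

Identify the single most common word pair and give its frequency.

"green green", 10 times

Bigram frequencies (highest first):
  green green: 10
  be green: 3
  green be: 3
  at hour: 2
  hour green: 2
  green at: 2
  … (18 more, each ≤ 2)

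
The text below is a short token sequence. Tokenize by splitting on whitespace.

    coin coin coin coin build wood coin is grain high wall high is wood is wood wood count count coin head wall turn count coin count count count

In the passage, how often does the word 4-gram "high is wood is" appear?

Scanning the 25 overlapping 4-gram windows for "high is wood is":
  position 12–15: high is wood is

1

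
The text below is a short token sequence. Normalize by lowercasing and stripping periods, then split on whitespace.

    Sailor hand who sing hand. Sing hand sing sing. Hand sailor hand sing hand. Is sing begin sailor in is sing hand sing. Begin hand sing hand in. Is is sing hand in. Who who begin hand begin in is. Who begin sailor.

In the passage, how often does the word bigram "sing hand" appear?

7

Scanning the 42 overlapping bigram windows for "sing hand":
  position 4–5: sing hand
  position 6–7: sing hand
  position 9–10: sing hand
  position 13–14: sing hand
  position 21–22: sing hand
  position 26–27: sing hand
  position 31–32: sing hand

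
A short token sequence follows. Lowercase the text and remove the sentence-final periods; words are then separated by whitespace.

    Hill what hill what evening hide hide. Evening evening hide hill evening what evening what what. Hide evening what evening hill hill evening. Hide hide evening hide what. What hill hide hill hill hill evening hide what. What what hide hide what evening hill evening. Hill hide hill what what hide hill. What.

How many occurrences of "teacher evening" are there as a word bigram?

Scanning the 52 overlapping bigram windows for "teacher evening":
  (none found)

0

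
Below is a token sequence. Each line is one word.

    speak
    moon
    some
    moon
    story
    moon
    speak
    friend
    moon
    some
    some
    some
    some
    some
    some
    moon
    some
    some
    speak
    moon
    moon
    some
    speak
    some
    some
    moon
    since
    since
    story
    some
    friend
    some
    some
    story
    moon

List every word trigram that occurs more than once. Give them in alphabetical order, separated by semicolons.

moon some some; some some moon; some some some

Trigram counts meeting the condition (more than once):
  moon some some: 2
  some some moon: 2
  some some some: 4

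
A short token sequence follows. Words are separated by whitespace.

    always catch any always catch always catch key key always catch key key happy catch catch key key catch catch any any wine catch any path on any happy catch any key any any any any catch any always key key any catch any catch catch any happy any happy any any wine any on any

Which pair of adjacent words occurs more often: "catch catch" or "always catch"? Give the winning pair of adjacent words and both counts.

"always catch" (4 vs 3)

"catch catch": 3 occurrences
"always catch": 4 occurrences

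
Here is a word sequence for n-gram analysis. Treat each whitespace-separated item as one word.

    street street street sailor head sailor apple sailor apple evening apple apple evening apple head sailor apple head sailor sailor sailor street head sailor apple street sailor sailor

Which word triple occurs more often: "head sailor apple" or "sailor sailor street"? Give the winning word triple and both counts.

"head sailor apple" (3 vs 1)

"head sailor apple": 3 occurrences
"sailor sailor street": 1 occurrence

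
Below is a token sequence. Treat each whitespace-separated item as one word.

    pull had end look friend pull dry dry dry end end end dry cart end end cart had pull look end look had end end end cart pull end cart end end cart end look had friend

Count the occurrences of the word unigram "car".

0

Scanning the 37 tokens for "car":
  (none found)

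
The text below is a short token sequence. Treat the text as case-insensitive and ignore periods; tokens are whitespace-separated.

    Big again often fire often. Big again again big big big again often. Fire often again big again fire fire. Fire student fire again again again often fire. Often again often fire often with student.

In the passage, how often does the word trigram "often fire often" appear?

4

Scanning the 33 overlapping trigram windows for "often fire often":
  position 3–5: often fire often
  position 13–15: often fire often
  position 27–29: often fire often
  position 31–33: often fire often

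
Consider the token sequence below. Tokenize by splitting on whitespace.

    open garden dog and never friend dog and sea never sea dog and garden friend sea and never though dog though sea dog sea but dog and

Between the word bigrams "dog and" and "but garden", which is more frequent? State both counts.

"dog and": 4 occurrences
"but garden": 0 occurrences

"dog and" (4 vs 0)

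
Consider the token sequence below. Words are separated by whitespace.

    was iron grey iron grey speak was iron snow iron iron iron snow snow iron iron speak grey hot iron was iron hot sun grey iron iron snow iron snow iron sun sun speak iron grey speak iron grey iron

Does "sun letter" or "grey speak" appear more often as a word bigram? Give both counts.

"sun letter": 0 occurrences
"grey speak": 2 occurrences

"grey speak" (2 vs 0)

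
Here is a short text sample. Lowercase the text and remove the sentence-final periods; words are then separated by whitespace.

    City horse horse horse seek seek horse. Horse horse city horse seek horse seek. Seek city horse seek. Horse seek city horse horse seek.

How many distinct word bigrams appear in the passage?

7

24 tokens → 23 bigram windows in total.
Repeated bigrams (each contributes count−1 duplicates):
  horse seek: 6
  horse horse: 5
  city horse: 4
  seek horse: 3
  seek city: 2
  seek seek: 2
16 duplicate windows → 23 − 16 = 7 distinct.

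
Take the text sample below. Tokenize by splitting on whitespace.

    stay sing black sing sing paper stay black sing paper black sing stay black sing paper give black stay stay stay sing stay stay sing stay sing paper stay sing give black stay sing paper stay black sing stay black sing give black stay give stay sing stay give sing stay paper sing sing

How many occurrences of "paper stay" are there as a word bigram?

3

Scanning the 53 overlapping bigram windows for "paper stay":
  position 6–7: paper stay
  position 28–29: paper stay
  position 35–36: paper stay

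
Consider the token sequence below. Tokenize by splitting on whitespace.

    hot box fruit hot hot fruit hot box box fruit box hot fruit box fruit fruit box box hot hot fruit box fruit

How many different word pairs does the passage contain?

9

23 tokens → 22 bigram windows in total.
Repeated bigrams (each contributes count−1 duplicates):
  box fruit: 4
  fruit box: 4
  hot fruit: 3
  box box: 2
  box hot: 2
  fruit hot: 2
  hot box: 2
  hot hot: 2
13 duplicate windows → 22 − 13 = 9 distinct.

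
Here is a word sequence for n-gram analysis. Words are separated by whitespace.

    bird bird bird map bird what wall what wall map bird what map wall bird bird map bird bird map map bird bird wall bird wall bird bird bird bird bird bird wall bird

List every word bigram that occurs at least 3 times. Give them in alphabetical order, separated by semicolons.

Bigram counts meeting the condition (at least 3 times):
  bird bird: 10
  bird map: 3
  bird wall: 3
  map bird: 4
  wall bird: 4

bird bird; bird map; bird wall; map bird; wall bird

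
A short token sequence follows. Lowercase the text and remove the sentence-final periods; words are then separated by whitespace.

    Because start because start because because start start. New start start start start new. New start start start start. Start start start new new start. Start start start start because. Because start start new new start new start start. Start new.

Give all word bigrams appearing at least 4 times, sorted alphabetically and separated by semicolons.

because start; new start; start new; start start

Bigram counts meeting the condition (at least 4 times):
  because start: 4
  new start: 5
  start new: 6
  start start: 17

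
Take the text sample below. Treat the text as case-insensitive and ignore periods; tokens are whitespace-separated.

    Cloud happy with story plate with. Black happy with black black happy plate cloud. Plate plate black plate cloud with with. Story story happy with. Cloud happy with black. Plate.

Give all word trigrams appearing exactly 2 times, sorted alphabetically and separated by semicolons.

cloud happy with; happy with black

Trigram counts meeting the condition (exactly 2 times):
  cloud happy with: 2
  happy with black: 2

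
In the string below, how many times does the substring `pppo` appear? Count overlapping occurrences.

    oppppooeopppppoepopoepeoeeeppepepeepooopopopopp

Sliding a length-4 window over the 47 characters (44 positions):
  position 3–6: pppo
  position 12–15: pppo

2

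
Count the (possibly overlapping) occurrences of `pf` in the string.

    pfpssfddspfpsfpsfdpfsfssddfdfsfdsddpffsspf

5

Sliding a length-2 window over the 42 characters (41 positions):
  position 1–2: pf
  position 10–11: pf
  position 19–20: pf
  position 36–37: pf
  position 41–42: pf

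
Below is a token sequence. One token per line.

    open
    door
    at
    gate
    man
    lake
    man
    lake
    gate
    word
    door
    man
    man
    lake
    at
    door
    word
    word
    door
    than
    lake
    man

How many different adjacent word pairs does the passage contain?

17

22 tokens → 21 bigram windows in total.
Repeated bigrams (each contributes count−1 duplicates):
  man lake: 3
  lake man: 2
  word door: 2
4 duplicate windows → 21 − 4 = 17 distinct.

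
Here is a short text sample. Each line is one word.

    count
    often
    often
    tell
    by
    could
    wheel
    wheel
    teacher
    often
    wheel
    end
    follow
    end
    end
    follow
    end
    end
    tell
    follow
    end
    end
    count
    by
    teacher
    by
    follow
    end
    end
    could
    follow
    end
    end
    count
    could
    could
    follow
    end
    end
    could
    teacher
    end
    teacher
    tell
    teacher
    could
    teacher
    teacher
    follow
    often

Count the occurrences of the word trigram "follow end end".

Scanning the 48 overlapping trigram windows for "follow end end":
  position 13–15: follow end end
  position 16–18: follow end end
  position 20–22: follow end end
  position 27–29: follow end end
  position 31–33: follow end end
  position 37–39: follow end end

6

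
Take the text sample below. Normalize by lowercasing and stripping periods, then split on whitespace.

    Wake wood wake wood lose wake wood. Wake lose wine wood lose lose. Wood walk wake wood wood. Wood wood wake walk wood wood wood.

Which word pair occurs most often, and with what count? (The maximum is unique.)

"wood wood", 5 times

Bigram frequencies (highest first):
  wood wood: 5
  wake wood: 4
  wood wake: 3
  wood lose: 2
  lose wake: 1
  wake lose: 1
  … (8 more, each ≤ 1)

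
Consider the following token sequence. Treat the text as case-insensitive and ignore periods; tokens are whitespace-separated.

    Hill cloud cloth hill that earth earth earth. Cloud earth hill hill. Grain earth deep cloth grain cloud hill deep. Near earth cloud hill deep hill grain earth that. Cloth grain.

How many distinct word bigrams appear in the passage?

31 tokens → 30 bigram windows in total.
Repeated bigrams (each contributes count−1 duplicates):
  cloth grain: 2
  cloud hill: 2
  earth cloud: 2
  earth earth: 2
  grain earth: 2
  hill deep: 2
  hill grain: 2
7 duplicate windows → 30 − 7 = 23 distinct.

23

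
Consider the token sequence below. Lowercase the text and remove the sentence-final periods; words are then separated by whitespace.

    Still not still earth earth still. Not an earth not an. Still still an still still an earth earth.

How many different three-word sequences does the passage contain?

15

19 tokens → 17 trigram windows in total.
Repeated trigrams (each contributes count−1 duplicates):
  an still still: 2
  still still an: 2
2 duplicate windows → 17 − 2 = 15 distinct.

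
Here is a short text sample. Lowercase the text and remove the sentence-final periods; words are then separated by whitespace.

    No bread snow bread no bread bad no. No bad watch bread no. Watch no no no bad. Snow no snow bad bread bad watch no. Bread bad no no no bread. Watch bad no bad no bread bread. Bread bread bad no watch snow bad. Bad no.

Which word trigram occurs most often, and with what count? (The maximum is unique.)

Trigram frequencies (highest first):
  bread bad no: 3
  no bread bad: 2
  bad no no: 2
  no no bad: 2
  no no no: 2
  bread bread bread: 2
  … (33 more, each ≤ 1)

"bread bad no", 3 times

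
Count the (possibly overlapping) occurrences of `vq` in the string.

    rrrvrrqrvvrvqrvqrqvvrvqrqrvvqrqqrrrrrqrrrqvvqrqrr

Sliding a length-2 window over the 49 characters (48 positions):
  position 12–13: vq
  position 15–16: vq
  position 22–23: vq
  position 28–29: vq
  position 44–45: vq

5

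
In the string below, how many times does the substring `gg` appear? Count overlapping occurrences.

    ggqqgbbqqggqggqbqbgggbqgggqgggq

9

Sliding a length-2 window over the 31 characters (30 positions):
  position 1–2: gg
  position 10–11: gg
  position 13–14: gg
  position 19–20: gg
  position 20–21: gg
  position 24–25: gg
  position 25–26: gg
  position 28–29: gg
  position 29–30: gg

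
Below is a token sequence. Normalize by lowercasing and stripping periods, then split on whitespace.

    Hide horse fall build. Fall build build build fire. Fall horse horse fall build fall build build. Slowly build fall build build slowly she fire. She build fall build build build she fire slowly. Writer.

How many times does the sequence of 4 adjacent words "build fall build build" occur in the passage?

4

Scanning the 32 overlapping 4-gram windows for "build fall build build":
  position 4–7: build fall build build
  position 14–17: build fall build build
  position 19–22: build fall build build
  position 27–30: build fall build build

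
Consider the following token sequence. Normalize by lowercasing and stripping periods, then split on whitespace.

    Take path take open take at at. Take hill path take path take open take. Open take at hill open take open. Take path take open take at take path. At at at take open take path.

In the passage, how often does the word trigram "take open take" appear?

Scanning the 35 overlapping trigram windows for "take open take":
  position 3–5: take open take
  position 13–15: take open take
  position 15–17: take open take
  position 21–23: take open take
  position 25–27: take open take
  position 34–36: take open take

6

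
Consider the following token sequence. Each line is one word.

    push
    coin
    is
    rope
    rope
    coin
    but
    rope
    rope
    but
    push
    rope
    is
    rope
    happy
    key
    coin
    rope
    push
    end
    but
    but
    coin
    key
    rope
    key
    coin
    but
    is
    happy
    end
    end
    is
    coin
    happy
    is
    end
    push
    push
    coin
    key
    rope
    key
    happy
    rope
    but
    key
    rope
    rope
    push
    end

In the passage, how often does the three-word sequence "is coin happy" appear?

1

Scanning the 49 overlapping trigram windows for "is coin happy":
  position 33–35: is coin happy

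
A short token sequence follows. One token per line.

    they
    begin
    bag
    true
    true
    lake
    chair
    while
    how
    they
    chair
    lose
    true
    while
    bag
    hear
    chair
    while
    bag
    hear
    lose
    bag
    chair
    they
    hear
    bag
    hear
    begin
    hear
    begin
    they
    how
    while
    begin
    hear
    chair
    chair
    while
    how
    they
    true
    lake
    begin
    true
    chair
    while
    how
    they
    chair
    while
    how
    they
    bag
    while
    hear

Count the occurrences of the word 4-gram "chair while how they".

Scanning the 52 overlapping 4-gram windows for "chair while how they":
  position 7–10: chair while how they
  position 37–40: chair while how they
  position 45–48: chair while how they
  position 49–52: chair while how they

4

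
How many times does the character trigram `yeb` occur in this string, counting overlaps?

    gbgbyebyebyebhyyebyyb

Sliding a length-3 window over the 21 characters (19 positions):
  position 5–7: yeb
  position 8–10: yeb
  position 11–13: yeb
  position 16–18: yeb

4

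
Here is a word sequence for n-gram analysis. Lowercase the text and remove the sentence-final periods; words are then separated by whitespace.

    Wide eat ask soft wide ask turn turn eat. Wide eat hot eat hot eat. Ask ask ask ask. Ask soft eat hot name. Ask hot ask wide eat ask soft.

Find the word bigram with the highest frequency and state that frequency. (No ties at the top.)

Bigram frequencies (highest first):
  ask ask: 4
  wide eat: 3
  eat ask: 3
  ask soft: 3
  eat hot: 3
  hot eat: 2
  … (12 more, each ≤ 1)

"ask ask", 4 times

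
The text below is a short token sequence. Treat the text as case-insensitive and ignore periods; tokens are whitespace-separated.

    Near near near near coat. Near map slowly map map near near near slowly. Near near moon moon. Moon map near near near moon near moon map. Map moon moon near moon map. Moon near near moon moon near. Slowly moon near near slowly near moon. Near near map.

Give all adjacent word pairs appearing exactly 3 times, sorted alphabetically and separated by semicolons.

moon map; near slowly

Bigram counts meeting the condition (exactly 3 times):
  moon map: 3
  near slowly: 3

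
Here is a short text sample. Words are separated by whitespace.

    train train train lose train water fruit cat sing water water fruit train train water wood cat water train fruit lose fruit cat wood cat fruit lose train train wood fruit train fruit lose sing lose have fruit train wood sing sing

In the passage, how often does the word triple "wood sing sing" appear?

Scanning the 40 overlapping trigram windows for "wood sing sing":
  position 40–42: wood sing sing

1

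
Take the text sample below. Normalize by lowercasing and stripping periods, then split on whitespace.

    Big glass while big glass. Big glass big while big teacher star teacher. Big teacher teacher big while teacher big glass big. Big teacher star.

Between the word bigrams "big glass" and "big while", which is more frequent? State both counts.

"big glass": 4 occurrences
"big while": 2 occurrences

"big glass" (4 vs 2)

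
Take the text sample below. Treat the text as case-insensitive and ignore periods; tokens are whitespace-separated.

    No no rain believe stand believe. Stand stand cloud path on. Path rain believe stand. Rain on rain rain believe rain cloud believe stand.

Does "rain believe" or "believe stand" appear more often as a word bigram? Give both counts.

"believe stand" (4 vs 3)

"rain believe": 3 occurrences
"believe stand": 4 occurrences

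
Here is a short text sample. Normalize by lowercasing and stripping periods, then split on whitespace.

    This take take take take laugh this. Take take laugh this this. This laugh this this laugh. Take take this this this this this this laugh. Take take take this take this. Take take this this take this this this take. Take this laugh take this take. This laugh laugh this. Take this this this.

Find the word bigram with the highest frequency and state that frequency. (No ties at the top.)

"this this", 13 times

Bigram frequencies (highest first):
  this this: 13
  take take: 9
  take this: 9
  this take: 8
  this laugh: 5
  laugh this: 4
  … (3 more, each ≤ 3)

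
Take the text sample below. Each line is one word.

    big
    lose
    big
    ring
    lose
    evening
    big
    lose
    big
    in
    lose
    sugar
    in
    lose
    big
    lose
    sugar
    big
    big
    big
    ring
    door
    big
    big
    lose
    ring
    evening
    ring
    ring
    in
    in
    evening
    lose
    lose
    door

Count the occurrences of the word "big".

10

Scanning the 35 tokens for "big":
  position 1: big
  position 3: big
  position 7: big
  position 9: big
  position 15: big
  position 18: big
  position 19: big
  position 20: big
  position 23: big
  position 24: big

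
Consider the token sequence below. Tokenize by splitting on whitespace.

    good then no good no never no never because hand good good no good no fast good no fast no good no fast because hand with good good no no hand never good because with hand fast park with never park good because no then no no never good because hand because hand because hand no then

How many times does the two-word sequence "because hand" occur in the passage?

5

Scanning the 56 overlapping bigram windows for "because hand":
  position 9–10: because hand
  position 24–25: because hand
  position 50–51: because hand
  position 52–53: because hand
  position 54–55: because hand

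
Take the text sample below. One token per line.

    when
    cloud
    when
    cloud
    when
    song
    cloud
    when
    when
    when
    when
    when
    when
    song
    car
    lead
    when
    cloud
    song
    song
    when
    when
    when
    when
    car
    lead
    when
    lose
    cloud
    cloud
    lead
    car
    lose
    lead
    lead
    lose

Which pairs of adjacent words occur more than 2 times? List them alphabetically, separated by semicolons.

cloud when; when cloud; when when

Bigram counts meeting the condition (more than 2 times):
  cloud when: 3
  when cloud: 3
  when when: 8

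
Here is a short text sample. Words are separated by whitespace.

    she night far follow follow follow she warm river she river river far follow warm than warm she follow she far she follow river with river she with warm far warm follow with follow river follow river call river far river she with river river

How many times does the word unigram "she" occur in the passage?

8

Scanning the 45 tokens for "she":
  position 1: she
  position 7: she
  position 10: she
  position 18: she
  position 20: she
  position 22: she
  position 27: she
  position 42: she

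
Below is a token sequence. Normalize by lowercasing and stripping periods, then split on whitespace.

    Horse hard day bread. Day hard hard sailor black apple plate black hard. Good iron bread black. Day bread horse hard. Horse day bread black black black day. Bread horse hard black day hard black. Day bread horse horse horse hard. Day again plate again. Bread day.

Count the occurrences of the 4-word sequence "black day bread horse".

Scanning the 44 overlapping 4-gram windows for "black day bread horse":
  position 17–20: black day bread horse
  position 27–30: black day bread horse
  position 35–38: black day bread horse

3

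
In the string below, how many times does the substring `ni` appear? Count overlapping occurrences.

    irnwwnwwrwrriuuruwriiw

Sliding a length-2 window over the 22 characters (21 positions):
  (no match at any position)

0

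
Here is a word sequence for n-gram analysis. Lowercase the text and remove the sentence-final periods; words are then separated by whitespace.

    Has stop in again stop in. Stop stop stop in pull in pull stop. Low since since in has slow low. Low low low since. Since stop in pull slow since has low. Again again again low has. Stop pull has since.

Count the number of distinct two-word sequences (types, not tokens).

42 tokens → 41 bigram windows in total.
Repeated bigrams (each contributes count−1 duplicates):
  stop in: 4
  in pull: 3
  low low: 3
  again again: 2
  has stop: 2
  low since: 2
  since since: 2
  stop stop: 2
12 duplicate windows → 41 − 12 = 29 distinct.

29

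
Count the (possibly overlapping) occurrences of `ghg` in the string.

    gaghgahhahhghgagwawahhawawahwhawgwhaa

Sliding a length-3 window over the 37 characters (35 positions):
  position 3–5: ghg
  position 12–14: ghg

2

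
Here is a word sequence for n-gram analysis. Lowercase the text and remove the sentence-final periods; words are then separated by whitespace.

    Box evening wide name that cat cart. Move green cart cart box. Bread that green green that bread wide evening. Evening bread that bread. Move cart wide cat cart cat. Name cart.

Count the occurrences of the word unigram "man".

0

Scanning the 32 tokens for "man":
  (none found)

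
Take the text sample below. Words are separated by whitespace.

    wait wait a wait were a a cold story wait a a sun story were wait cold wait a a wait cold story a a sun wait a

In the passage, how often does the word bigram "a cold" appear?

Scanning the 27 overlapping bigram windows for "a cold":
  position 7–8: a cold

1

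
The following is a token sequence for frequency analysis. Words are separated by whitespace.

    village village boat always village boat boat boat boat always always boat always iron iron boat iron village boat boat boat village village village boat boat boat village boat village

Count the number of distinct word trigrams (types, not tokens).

21

30 tokens → 28 trigram windows in total.
Repeated trigrams (each contributes count−1 duplicates):
  boat boat boat: 4
  village boat boat: 3
  boat boat village: 2
  village village boat: 2
7 duplicate windows → 28 − 7 = 21 distinct.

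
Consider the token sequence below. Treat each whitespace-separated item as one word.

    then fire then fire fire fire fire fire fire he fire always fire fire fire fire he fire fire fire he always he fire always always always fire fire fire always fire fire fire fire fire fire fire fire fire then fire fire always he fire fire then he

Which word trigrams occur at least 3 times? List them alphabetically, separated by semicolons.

Trigram counts meeting the condition (at least 3 times):
  always fire fire: 3
  fire fire fire: 15
  fire fire he: 3

always fire fire; fire fire fire; fire fire he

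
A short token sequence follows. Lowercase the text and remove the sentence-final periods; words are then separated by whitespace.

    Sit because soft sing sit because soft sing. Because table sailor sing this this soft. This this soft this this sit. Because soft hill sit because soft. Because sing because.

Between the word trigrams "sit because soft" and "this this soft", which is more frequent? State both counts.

"sit because soft": 4 occurrences
"this this soft": 2 occurrences

"sit because soft" (4 vs 2)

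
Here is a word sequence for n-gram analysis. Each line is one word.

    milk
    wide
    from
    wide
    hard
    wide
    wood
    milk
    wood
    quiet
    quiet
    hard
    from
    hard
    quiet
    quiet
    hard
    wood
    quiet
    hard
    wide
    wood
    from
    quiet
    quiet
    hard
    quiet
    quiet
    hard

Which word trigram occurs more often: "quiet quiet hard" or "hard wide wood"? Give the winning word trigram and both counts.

"quiet quiet hard": 4 occurrences
"hard wide wood": 2 occurrences

"quiet quiet hard" (4 vs 2)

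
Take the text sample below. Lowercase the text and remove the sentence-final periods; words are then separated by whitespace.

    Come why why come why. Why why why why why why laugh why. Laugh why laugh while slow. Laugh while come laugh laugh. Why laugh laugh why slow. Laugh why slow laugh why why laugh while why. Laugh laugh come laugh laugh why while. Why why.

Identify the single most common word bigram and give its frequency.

Bigram frequencies (highest first):
  why why: 9
  laugh why: 7
  why laugh: 6
  laugh laugh: 4
  laugh while: 3
  slow laugh: 3
  … (9 more, each ≤ 2)

"why why", 9 times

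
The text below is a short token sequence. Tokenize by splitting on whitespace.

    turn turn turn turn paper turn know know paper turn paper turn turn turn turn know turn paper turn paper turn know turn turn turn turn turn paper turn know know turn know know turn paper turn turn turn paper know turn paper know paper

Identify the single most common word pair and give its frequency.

"turn turn", 12 times

Bigram frequencies (highest first):
  turn turn: 12
  turn paper: 8
  paper turn: 7
  turn know: 5
  know turn: 5
  know know: 3
  … (2 more, each ≤ 2)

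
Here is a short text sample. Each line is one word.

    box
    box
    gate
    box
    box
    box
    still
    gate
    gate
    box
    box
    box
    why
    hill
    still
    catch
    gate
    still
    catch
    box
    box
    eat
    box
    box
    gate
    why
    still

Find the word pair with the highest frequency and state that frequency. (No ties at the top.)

"box box", 7 times

Bigram frequencies (highest first):
  box box: 7
  box gate: 2
  gate box: 2
  still catch: 2
  box still: 1
  still gate: 1
  … (11 more, each ≤ 1)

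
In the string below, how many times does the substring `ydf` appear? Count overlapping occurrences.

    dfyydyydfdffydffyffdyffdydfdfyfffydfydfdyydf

Sliding a length-3 window over the 44 characters (42 positions):
  position 7–9: ydf
  position 13–15: ydf
  position 25–27: ydf
  position 34–36: ydf
  position 37–39: ydf
  position 42–44: ydf

6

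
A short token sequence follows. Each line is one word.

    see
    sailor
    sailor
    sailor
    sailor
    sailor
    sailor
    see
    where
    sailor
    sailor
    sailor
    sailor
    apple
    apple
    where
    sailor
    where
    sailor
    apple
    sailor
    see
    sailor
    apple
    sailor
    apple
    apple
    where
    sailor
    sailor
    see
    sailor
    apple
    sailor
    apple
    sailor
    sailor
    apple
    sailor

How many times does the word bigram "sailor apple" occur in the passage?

Scanning the 38 overlapping bigram windows for "sailor apple":
  position 13–14: sailor apple
  position 19–20: sailor apple
  position 23–24: sailor apple
  position 25–26: sailor apple
  position 32–33: sailor apple
  position 34–35: sailor apple
  position 37–38: sailor apple

7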